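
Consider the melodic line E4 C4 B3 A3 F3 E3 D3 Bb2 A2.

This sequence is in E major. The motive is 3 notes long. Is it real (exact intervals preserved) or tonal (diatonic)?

real

Each cell has the same semitone pattern (-4, -1) — intervals are preserved exactly.
And C4 lies outside E major, so the sequence is real rather than tonal.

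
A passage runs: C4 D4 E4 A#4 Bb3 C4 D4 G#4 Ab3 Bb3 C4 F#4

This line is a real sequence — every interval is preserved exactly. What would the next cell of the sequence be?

Unit = 4 notes; the statements start on C4, Bb3, Ab3, moving down a 2nd each time.
So cell 4 is Gb3 Ab3 Bb3 E4.

Gb3 Ab3 Bb3 E4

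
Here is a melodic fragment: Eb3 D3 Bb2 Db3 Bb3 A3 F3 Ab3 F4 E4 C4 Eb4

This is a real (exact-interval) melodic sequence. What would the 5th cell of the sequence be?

The 4-note cells begin on Eb3, Bb3, F4 — each up a 5th from the last.
Extending up a 5th: C5 → G5.
Statement 5 starts on G5 and keeps the same exact contour: G5 F#5 D5 F5.

G5 F#5 D5 F5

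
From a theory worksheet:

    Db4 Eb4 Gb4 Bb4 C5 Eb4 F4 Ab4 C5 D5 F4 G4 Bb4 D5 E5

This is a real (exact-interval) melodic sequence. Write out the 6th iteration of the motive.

The 5-note cells begin on Db4, Eb4, F4 — each up a 2nd from the last.
Carrying on: G4 → A4 → B4.
From B4 the exact shape gives B4 C#5 E5 G#5 A#5.

B4 C#5 E5 G#5 A#5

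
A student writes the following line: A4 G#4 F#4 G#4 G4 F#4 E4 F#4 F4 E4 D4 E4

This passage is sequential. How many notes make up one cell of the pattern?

12 notes total. Splitting into 3 groups of 4:
A4 G#4 F#4 G#4 | G4 F#4 E4 F#4 | F4 E4 D4 E4
Each cell is the previous one down a 2nd — so the unit is 4 notes.

4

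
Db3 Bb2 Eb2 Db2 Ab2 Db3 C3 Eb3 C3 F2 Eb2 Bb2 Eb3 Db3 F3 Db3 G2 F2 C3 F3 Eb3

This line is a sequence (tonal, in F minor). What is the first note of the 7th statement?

The 7-note cells begin on Db3, Eb3, F3 — each up a 2nd from the last.
Extending the heads up a 2nd: G3 → Ab3 → Bb3 → C4.

C4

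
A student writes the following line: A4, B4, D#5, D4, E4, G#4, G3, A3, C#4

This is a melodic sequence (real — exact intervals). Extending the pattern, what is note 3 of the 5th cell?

Grouping in 3s, the 3rd note of each cell is D#5, G#4, C#4.
Extending down a 5th: F#3 → B2.

B2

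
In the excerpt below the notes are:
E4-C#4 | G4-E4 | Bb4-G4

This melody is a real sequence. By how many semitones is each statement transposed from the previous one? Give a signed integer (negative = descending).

3

Unit = 2 notes; the statements start on E4, G4, Bb4, moving up a 3rd each time.
Counting half-steps from E4 to G4: 3.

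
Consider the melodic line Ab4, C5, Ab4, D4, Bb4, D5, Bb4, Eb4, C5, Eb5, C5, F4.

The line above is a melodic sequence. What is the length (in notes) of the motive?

12 notes total. Splitting into 3 groups of 4:
Ab4 C5 Ab4 D4 | Bb4 D5 Bb4 Eb4 | C5 Eb5 C5 F4
That's a consistent up a 2nd shift per cell, and no other grouping gives one.

4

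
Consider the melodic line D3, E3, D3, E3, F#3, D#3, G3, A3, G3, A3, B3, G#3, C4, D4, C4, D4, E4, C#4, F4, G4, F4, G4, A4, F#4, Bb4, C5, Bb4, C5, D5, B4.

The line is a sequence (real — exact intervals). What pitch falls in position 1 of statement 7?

The unit is 6 notes. Position-1 pitches of the 5 shown cells: D3, G3, C4, F4, Bb4.
Carrying that up a 4th forward: Eb5 → Ab5.

Ab5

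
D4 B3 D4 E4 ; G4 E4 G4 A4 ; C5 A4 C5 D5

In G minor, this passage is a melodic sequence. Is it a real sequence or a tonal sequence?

real

Each cell has the same semitone pattern (-3, 3, 2) — intervals are preserved exactly.
And B3 lies outside G minor, so the sequence is real rather than tonal.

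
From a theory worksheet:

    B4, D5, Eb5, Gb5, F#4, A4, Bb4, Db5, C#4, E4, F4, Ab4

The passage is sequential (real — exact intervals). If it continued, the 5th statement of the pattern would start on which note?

With a 4-note motive the entries are B4, F#4, C#4, each down a 4th from the previous.
Extending the heads down a 4th: G#3 → D#3.

D#3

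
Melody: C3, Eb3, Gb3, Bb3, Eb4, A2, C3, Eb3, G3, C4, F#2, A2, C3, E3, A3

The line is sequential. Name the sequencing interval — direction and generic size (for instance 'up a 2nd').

down a 3rd

Unit = 5 notes; the statements start on C3, A2, F#2, moving down a 3rd each time.
From C3 to A2: down a 3rd.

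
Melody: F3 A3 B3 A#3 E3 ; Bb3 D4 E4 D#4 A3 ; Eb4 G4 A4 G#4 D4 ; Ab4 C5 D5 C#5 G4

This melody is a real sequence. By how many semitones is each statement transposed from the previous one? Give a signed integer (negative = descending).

5

Unit = 5 notes; the statements start on F3, Bb3, Eb4, Ab4, moving up a 4th each time.
F3→Bb3 is 58 − 53 = 5 semitones.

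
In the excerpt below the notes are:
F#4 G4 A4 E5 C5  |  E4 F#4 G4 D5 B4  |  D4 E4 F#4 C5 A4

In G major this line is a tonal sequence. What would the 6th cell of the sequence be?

A3 B3 C4 G4 E4

Unit = 5 notes; the statements start on F#4, E4, D4, moving down a 2nd each time.
Continuing the starts: C4 → B3 → A3.
So cell 6 is A3 B3 C4 G4 E4.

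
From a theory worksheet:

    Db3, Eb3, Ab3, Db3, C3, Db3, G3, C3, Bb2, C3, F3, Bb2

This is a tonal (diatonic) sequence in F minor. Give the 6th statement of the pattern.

F2 G2 C3 F2

Taking 4-note groups, the heads are Db3, C3, Bb2: the pattern moves down a 2nd.
Extending down a 2nd: Ab2 → G2 → F2.
Statement 6 starts on F2 and keeps the same diatonic contour: F2 G2 C3 F2.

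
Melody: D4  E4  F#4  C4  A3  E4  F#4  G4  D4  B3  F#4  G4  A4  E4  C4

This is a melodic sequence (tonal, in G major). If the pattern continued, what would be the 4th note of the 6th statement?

With 5-note cells, note 4 of each statement runs C4, D4, E4.
Each moves up a 2nd. Continuing: F#4 → G4 → A4.

A4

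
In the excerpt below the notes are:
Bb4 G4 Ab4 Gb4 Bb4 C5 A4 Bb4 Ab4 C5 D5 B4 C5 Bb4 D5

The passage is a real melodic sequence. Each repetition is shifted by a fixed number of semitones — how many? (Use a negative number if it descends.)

2

With a 5-note motive the entries are Bb4, C5, D5, each up a 2nd from the previous.
Bb4 to C5 spans +2 semitones.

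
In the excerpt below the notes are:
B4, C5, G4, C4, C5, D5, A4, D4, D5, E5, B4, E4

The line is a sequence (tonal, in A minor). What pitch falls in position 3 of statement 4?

Grouping in 4s, the 3rd note of each cell is G4, A4, B4.
One more up a 2nd gives C5.

C5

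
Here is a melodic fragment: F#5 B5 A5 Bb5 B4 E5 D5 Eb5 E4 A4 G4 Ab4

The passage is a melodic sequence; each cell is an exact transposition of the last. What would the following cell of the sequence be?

With a 4-note motive the entries are F#5, B4, E4, each down a 5th from the previous.
From A3 the exact shape gives A3 D4 C4 Db4.

A3 D4 C4 Db4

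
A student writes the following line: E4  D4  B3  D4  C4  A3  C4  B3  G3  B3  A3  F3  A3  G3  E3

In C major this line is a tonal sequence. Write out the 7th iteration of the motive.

With a 3-note motive the entries are E4, D4, C4, B3, A3, each down a 2nd from the previous.
Continuing the starts: G3 → F3.
So cell 7 is F3 E3 C3.

F3 E3 C3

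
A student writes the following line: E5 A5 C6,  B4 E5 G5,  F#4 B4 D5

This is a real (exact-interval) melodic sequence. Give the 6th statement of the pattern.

Unit = 3 notes; the statements start on E5, B4, F#4, moving down a 4th each time.
Continuing the starts: C#4 → G#3 → D#3.
Statement 6 starts on D#3 and keeps the same exact contour: D#3 G#3 B3.

D#3 G#3 B3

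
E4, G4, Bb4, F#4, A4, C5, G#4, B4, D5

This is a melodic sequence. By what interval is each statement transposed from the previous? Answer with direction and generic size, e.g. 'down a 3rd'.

The 3-note cells begin on E4, F#4, G#4 — each up a 2nd from the last.
From E4 to F#4: up a 2nd.

up a 2nd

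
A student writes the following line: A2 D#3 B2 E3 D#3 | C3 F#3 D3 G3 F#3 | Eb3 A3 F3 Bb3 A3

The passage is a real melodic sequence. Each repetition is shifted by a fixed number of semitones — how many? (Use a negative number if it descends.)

With a 5-note motive the entries are A2, C3, Eb3, each up a 3rd from the previous.
A2→C3 is 48 − 45 = 3 semitones.

3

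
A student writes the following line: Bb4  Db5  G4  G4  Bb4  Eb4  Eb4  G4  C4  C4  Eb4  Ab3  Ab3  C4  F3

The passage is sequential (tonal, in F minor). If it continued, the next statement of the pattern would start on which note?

F3

Taking 3-note groups, the heads are Bb4, G4, Eb4, C4, Ab3: the pattern moves down a 3rd.
The next head, down a 3rd from Ab3, is F3.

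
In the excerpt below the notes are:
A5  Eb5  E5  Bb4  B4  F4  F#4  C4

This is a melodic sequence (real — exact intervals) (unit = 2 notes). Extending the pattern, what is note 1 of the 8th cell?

Grouping in 2s, the 1st note of each cell is A5, E5, B4, F#4.
Extending down a 4th: C#4 → G#3 → D#3 → A#2.

A#2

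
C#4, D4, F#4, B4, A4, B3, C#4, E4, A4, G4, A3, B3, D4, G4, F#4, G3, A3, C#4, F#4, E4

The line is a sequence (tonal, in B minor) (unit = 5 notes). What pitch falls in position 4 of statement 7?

The unit is 5 notes. Position-4 pitches of the 4 shown cells: B4, A4, G4, F#4.
Each moves down a 2nd. Continuing: E4 → D4 → C#4.

C#4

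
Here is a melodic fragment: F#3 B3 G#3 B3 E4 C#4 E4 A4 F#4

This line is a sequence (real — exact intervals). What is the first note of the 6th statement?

With a 3-note motive the entries are F#3, B3, E4, each up a 4th from the previous.
Continuing: A4 → D5 → G5. Statement 6 starts on G5.

G5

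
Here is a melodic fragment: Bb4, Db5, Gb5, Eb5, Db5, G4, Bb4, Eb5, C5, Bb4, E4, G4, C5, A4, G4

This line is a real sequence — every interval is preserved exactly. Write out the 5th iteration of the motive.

A#3 C#4 F#4 D#4 C#4

With a 5-note motive the entries are Bb4, G4, E4, each down a 3rd from the previous.
Carrying on: C#4 → A#3.
So cell 5 is A#3 C#4 F#4 D#4 C#4.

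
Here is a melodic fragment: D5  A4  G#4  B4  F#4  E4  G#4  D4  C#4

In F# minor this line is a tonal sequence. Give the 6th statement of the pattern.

Unit = 3 notes; the statements start on D5, B4, G#4, moving down a 3rd each time.
Continuing the starts: E4 → C#4 → A3.
From A3 the diatonic shape gives A3 E3 D3.

A3 E3 D3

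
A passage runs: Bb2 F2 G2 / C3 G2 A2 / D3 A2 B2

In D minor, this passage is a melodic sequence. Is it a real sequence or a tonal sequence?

Each cell has the same semitone pattern (-5, 2) — intervals are preserved exactly.
And B2 lies outside D minor, so the sequence is real rather than tonal.

real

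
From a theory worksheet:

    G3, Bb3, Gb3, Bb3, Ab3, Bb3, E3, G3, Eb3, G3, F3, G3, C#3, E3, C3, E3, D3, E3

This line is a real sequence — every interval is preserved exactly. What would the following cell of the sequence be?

Unit = 6 notes; the statements start on G3, E3, C#3, moving down a 3rd each time.
So cell 4 is A#2 C#3 A2 C#3 B2 C#3.

A#2 C#3 A2 C#3 B2 C#3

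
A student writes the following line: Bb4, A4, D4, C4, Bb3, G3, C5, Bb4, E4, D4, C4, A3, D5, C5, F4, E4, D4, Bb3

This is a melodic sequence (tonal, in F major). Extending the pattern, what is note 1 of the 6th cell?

With 6-note cells, note 1 of each statement runs Bb4, C5, D5.
Each moves up a 2nd. Continuing: E5 → F5 → G5.

G5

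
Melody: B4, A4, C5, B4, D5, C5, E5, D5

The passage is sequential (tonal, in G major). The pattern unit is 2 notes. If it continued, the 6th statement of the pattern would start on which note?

Unit = 2 notes; the statements start on B4, C5, D5, E5, moving up a 2nd each time.
Continuing: F#5 → G5. Statement 6 starts on G5.

G5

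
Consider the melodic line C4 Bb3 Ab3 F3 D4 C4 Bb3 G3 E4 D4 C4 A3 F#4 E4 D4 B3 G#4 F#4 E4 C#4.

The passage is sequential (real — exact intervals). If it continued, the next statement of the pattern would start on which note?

Unit = 4 notes; the statements start on C4, D4, E4, F#4, G#4, moving up a 2nd each time.
The next head, up a 2nd from G#4, is A#4.

A#4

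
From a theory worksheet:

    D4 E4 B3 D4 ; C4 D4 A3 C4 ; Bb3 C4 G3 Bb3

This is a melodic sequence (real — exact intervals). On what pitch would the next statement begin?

With a 4-note motive the entries are D4, C4, Bb3, each down a 2nd from the previous.
One more step down a 2nd gives Ab3.

Ab3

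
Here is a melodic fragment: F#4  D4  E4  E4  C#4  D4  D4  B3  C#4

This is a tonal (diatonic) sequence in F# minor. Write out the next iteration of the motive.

C#4 A3 B3

Taking 3-note groups, the heads are F#4, E4, D4: the pattern moves down a 2nd.
From C#4 the diatonic shape gives C#4 A3 B3.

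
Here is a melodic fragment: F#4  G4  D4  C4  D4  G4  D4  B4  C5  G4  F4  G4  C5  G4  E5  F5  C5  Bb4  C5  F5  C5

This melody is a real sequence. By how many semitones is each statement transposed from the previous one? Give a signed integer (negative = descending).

5

The 7-note cells begin on F#4, B4, E5 — each up a 4th from the last.
F#4→B4 is 71 − 66 = 5 semitones.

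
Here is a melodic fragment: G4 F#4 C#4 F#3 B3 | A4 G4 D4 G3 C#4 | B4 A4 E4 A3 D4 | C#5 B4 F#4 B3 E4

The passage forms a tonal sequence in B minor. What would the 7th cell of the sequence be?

With a 5-note motive the entries are G4, A4, B4, C#5, each up a 2nd from the previous.
Extending up a 2nd: D5 → E5 → F#5.
So cell 7 is F#5 E5 B4 E4 A4.

F#5 E5 B4 E4 A4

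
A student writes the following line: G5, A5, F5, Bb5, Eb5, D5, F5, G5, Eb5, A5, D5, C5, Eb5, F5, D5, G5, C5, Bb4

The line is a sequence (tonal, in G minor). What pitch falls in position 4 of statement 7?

C5

The unit is 6 notes. Position-4 pitches of the 3 shown cells: Bb5, A5, G5.
Each moves down a 2nd. Continuing: F5 → Eb5 → D5 → C5.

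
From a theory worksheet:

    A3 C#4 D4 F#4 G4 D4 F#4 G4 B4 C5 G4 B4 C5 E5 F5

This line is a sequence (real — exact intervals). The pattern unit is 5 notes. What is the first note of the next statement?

With a 5-note motive the entries are A3, D4, G4, each up a 4th from the previous.
One more step up a 4th gives C5.

C5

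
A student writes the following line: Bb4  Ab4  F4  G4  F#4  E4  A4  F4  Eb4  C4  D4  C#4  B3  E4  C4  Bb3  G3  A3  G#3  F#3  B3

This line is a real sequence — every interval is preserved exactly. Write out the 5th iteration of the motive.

With a 7-note motive the entries are Bb4, F4, C4, each down a 4th from the previous.
Continuing the starts: G3 → D3.
Statement 5 starts on D3 and keeps the same exact contour: D3 C3 A2 B2 A#2 G#2 C#3.

D3 C3 A2 B2 A#2 G#2 C#3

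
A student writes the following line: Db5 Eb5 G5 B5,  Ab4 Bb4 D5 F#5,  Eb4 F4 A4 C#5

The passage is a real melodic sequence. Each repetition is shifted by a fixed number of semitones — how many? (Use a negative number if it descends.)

-5

Unit = 4 notes; the statements start on Db5, Ab4, Eb4, moving down a 4th each time.
Db5 to Ab4 spans -5 semitones.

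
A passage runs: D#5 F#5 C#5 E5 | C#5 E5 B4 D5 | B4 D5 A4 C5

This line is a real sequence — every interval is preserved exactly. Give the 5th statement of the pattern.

Taking 4-note groups, the heads are D#5, C#5, B4: the pattern moves down a 2nd.
Extending down a 2nd: A4 → G4.
So cell 5 is G4 Bb4 F4 Ab4.

G4 Bb4 F4 Ab4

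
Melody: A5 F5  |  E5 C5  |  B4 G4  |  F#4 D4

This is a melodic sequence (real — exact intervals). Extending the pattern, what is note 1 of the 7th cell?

Grouping in 2s, the 1st note of each cell is A5, E5, B4, F#4.
Carrying that down a 4th forward: C#4 → G#3 → D#3.

D#3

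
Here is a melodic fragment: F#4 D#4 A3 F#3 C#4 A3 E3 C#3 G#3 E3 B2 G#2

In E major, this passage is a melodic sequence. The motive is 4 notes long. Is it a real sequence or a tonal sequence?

Every note is diatonic to E major.
Cell 1 has -3 semitones from note 1 to 2, but cell 2 has -4 — the interval quality changes while the contour stays the same, which is the hallmark of a tonal sequence.

tonal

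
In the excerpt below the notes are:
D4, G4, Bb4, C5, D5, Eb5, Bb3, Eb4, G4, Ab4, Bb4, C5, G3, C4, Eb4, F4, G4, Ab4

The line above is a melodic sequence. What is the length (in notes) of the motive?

18 notes total. Splitting into 3 groups of 6:
D4 G4 Bb4 C5 D5 Eb5 | Bb3 Eb4 G4 Ab4 Bb4 C5 | G3 C4 Eb4 F4 G4 Ab4
Each cell is the previous one down a 3rd — so the unit is 6 notes.

6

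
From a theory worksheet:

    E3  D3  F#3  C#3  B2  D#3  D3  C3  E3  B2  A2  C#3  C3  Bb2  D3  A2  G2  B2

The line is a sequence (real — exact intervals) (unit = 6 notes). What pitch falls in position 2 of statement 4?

Ab2

The unit is 6 notes. Position-2 pitches of the 3 shown cells: D3, C3, Bb2.
Each moves down a 2nd; the next is Ab2.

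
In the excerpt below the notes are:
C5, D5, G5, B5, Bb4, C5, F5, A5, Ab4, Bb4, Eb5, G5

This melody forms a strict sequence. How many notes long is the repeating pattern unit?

4

Try groups of 4 (3 cells in 12 notes):
C5 D5 G5 B5 | Bb4 C5 F5 A5 | Ab4 Bb4 Eb5 G5
That's a consistent down a 2nd shift per cell, and no other grouping gives one.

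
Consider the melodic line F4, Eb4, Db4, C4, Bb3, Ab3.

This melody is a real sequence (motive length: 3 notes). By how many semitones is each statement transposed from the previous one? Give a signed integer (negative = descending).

-5

Unit = 3 notes; the statements start on F4, C4, moving down a 4th each time.
Counting half-steps from F4 to C4: -5.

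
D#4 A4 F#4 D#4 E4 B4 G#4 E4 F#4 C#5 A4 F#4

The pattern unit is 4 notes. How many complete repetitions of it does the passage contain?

12 notes in groups of 4 gives 12/4 = 3 statements.
Starts: D#4, E4, F#4 — each up a 2nd.

3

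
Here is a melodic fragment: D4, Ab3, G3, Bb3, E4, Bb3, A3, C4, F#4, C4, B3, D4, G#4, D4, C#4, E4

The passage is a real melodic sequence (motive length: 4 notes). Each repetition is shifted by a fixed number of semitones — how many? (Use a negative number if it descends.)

2

The 4-note cells begin on D4, E4, F#4, G#4 — each up a 2nd from the last.
D4→E4 is 64 − 62 = 2 semitones.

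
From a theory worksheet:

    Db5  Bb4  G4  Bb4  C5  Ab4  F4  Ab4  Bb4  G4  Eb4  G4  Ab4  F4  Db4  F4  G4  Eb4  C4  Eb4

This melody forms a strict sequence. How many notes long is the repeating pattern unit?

20 notes total. Splitting into 5 groups of 4:
Db5 Bb4 G4 Bb4 | C5 Ab4 F4 Ab4 | Bb4 G4 Eb4 G4 | Ab4 F4 Db4 F4 | G4 Eb4 C4 Eb4
That's a consistent down a 2nd shift per cell, and no other grouping gives one.

4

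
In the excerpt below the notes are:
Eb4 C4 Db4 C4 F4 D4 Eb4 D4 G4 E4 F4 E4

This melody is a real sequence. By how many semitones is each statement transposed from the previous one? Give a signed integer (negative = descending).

The 4-note cells begin on Eb4, F4, G4 — each up a 2nd from the last.
Counting half-steps from Eb4 to F4: 2.

2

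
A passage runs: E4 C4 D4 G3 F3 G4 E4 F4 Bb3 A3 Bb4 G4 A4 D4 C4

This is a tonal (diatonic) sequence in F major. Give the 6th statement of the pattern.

A5 F5 G5 C5 Bb4

With a 5-note motive the entries are E4, G4, Bb4, each up a 3rd from the previous.
Extending up a 3rd: D5 → F5 → A5.
Statement 6 starts on A5 and keeps the same diatonic contour: A5 F5 G5 C5 Bb4.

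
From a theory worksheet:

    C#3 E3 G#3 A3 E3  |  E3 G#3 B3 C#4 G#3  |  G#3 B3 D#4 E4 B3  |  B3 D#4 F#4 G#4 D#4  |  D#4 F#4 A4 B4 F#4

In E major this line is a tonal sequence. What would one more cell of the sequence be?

F#4 A4 C#5 D#5 A4

The 5-note cells begin on C#3, E3, G#3, B3, D#4 — each up a 3rd from the last.
Statement 6 starts on F#4 and keeps the same diatonic contour: F#4 A4 C#5 D#5 A4.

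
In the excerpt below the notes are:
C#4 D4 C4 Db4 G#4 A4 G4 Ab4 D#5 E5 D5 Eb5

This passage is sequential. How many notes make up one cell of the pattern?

There are 12 notes; a 4-note unit gives 3 cells:
C#4 D4 C4 Db4 | G#4 A4 G4 Ab4 | D#5 E5 D5 Eb5
That's a consistent up a 5th shift per cell, and no other grouping gives one.

4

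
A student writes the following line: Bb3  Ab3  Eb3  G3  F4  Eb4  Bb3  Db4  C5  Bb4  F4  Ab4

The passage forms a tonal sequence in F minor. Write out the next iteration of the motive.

The 4-note cells begin on Bb3, F4, C5 — each up a 5th from the last.
So cell 4 is G5 F5 C5 Eb5.

G5 F5 C5 Eb5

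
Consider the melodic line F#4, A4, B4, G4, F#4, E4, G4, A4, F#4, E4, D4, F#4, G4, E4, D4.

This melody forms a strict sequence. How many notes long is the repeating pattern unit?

15 notes total. Splitting into 3 groups of 5:
F#4 A4 B4 G4 F#4 | E4 G4 A4 F#4 E4 | D4 F#4 G4 E4 D4
Each cell is the previous one down a 2nd — so the unit is 5 notes.

5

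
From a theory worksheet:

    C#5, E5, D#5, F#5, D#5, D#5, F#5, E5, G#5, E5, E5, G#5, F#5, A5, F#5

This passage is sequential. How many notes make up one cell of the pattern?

There are 15 notes; a 5-note unit gives 3 cells:
C#5 E5 D#5 F#5 D#5 | D#5 F#5 E5 G#5 E5 | E5 G#5 F#5 A5 F#5
Every group is a transposition up a 2nd of the one before; no shorter unit works.

5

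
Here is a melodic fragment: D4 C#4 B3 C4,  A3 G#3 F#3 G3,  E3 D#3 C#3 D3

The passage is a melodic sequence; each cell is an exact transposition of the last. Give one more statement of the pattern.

B2 A#2 G#2 A2

The 4-note cells begin on D4, A3, E3 — each down a 4th from the last.
Statement 4 starts on B2 and keeps the same exact contour: B2 A#2 G#2 A2.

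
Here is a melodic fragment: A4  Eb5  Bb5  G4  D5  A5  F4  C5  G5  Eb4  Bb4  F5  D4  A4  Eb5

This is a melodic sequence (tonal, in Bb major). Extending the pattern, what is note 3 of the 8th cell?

The unit is 3 notes. Position-3 pitches of the 5 shown cells: Bb5, A5, G5, F5, Eb5.
Carrying that down a 2nd forward: D5 → C5 → Bb4.

Bb4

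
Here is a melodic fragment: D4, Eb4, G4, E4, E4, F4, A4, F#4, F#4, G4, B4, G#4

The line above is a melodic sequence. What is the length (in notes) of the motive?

12 notes total. Splitting into 3 groups of 4:
D4 Eb4 G4 E4 | E4 F4 A4 F#4 | F#4 G4 B4 G#4
Every group is a transposition up a 2nd of the one before; no shorter unit works.

4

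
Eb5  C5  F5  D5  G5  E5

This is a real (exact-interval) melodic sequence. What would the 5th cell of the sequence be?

Taking 2-note groups, the heads are Eb5, F5, G5: the pattern moves up a 2nd.
Continuing the starts: A5 → B5.
Statement 5 starts on B5 and keeps the same exact contour: B5 G#5.

B5 G#5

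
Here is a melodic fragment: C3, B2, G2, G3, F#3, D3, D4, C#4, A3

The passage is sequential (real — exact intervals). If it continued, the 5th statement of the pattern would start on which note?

E5

With a 3-note motive the entries are C3, G3, D4, each up a 5th from the previous.
Extending the heads up a 5th: A4 → E5.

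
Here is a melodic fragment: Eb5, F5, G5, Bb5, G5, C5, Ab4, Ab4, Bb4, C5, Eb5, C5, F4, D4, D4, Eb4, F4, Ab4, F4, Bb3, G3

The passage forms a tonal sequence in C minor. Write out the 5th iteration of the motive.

Unit = 7 notes; the statements start on Eb5, Ab4, D4, moving down a 5th each time.
Continuing the starts: G3 → C3.
So cell 5 is C3 D3 Eb3 G3 Eb3 Ab2 F2.

C3 D3 Eb3 G3 Eb3 Ab2 F2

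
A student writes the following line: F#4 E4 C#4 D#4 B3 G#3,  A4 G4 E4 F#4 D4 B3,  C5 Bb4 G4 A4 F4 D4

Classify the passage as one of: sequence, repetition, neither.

Each 6-note cell is the previous one transposed up a 3rd.

sequence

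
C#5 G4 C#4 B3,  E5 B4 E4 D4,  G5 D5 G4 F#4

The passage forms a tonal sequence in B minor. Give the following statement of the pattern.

Unit = 4 notes; the statements start on C#5, E5, G5, moving up a 3rd each time.
So cell 4 is B5 F#5 B4 A4.

B5 F#5 B4 A4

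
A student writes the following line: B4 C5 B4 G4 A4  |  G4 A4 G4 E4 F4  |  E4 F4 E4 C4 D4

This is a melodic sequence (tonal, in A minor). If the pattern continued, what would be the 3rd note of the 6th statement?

Grouping in 5s, the 3rd note of each cell is B4, G4, E4.
Extending down a 3rd: C4 → A3 → F3.

F3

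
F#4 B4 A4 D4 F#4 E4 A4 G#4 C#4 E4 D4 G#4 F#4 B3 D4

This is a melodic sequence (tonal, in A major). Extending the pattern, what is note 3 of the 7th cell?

B3

With 5-note cells, note 3 of each statement runs A4, G#4, F#4.
Each moves down a 2nd. Continuing: E4 → D4 → C#4 → B3.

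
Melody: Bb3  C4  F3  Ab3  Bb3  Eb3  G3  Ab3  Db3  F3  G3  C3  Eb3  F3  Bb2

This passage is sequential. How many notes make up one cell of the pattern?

3

15 notes total. Splitting into 5 groups of 3:
Bb3 C4 F3 | Ab3 Bb3 Eb3 | G3 Ab3 Db3 | F3 G3 C3 | Eb3 F3 Bb2
Every group is a transposition down a 2nd of the one before; no shorter unit works.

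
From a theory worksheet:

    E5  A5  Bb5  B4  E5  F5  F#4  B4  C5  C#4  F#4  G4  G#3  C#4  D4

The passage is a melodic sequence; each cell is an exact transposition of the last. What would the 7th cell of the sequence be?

A#2 D#3 E3

With a 3-note motive the entries are E5, B4, F#4, C#4, G#3, each down a 4th from the previous.
Continuing the starts: D#3 → A#2.
So cell 7 is A#2 D#3 E3.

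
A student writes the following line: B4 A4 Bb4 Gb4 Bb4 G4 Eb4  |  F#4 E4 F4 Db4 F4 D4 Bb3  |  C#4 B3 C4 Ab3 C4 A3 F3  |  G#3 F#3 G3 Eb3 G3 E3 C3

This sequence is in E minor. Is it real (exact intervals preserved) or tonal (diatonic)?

Each cell has the same semitone pattern (-2, 1, -4, 4, -3, -4) — intervals are preserved exactly.
And Bb4 lies outside E minor, so the sequence is real rather than tonal.

real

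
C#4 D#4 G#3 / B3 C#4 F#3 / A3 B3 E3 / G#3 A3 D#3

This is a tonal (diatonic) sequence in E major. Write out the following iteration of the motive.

F#3 G#3 C#3

With a 3-note motive the entries are C#4, B3, A3, G#3, each down a 2nd from the previous.
So cell 5 is F#3 G#3 C#3.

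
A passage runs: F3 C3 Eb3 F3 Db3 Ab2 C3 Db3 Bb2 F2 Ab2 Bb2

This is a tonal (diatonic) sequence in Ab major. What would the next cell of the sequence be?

G2 Db2 F2 G2

Unit = 4 notes; the statements start on F3, Db3, Bb2, moving down a 3rd each time.
From G2 the diatonic shape gives G2 Db2 F2 G2.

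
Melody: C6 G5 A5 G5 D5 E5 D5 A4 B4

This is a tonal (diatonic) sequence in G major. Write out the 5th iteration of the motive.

Unit = 3 notes; the statements start on C6, G5, D5, moving down a 4th each time.
Continuing the starts: A4 → E4.
From E4 the diatonic shape gives E4 B3 C4.

E4 B3 C4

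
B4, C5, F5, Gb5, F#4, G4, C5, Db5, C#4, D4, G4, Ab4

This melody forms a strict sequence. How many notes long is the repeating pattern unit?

Try groups of 4 (3 cells in 12 notes):
B4 C5 F5 Gb5 | F#4 G4 C5 Db5 | C#4 D4 G4 Ab4
That's a consistent down a 4th shift per cell, and no other grouping gives one.

4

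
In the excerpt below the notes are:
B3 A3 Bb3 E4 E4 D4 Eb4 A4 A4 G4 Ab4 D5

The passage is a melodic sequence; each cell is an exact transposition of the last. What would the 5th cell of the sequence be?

With a 4-note motive the entries are B3, E4, A4, each up a 4th from the previous.
Continuing the starts: D5 → G5.
From G5 the exact shape gives G5 F5 Gb5 C6.

G5 F5 Gb5 C6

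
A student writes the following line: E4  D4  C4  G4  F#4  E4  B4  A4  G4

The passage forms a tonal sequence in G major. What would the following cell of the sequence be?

Taking 3-note groups, the heads are E4, G4, B4: the pattern moves up a 3rd.
From D5 the diatonic shape gives D5 C5 B4.

D5 C5 B4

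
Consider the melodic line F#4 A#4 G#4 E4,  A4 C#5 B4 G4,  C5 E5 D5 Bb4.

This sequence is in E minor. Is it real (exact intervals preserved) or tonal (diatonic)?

real

Each cell has the same semitone pattern (4, -2, -4) — intervals are preserved exactly.
And A#4 lies outside E minor, so the sequence is real rather than tonal.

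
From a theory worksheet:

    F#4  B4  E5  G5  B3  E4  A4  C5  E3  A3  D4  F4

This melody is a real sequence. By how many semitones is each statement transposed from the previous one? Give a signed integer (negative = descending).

Taking 4-note groups, the heads are F#4, B3, E3: the pattern moves down a 5th.
F#4→B3 is 59 − 66 = -7 semitones.

-7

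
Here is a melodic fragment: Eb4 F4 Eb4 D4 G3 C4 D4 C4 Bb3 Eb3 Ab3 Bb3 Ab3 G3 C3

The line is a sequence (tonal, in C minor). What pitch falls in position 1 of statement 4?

F3

The unit is 5 notes. Position-1 pitches of the 3 shown cells: Eb4, C4, Ab3.
One more down a 3rd gives F3.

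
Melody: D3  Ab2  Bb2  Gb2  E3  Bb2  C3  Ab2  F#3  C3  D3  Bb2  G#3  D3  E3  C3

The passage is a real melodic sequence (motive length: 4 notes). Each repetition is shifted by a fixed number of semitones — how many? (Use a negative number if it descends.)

Taking 4-note groups, the heads are D3, E3, F#3, G#3: the pattern moves up a 2nd.
D3→E3 is 52 − 50 = 2 semitones.

2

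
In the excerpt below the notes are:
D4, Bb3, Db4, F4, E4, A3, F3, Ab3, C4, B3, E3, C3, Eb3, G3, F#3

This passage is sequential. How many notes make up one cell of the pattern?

There are 15 notes; a 5-note unit gives 3 cells:
D4 Bb3 Db4 F4 E4 | A3 F3 Ab3 C4 B3 | E3 C3 Eb3 G3 F#3
Every group is a transposition down a 4th of the one before; no shorter unit works.

5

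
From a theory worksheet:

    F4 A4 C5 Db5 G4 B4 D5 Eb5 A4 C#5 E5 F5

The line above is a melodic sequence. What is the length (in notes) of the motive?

12 notes total. Splitting into 3 groups of 4:
F4 A4 C5 Db5 | G4 B4 D5 Eb5 | A4 C#5 E5 F5
That's a consistent up a 2nd shift per cell, and no other grouping gives one.

4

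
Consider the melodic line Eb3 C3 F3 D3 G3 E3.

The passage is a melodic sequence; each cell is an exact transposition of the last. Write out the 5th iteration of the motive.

B3 G#3

With a 2-note motive the entries are Eb3, F3, G3, each up a 2nd from the previous.
Continuing the starts: A3 → B3.
Statement 5 starts on B3 and keeps the same exact contour: B3 G#3.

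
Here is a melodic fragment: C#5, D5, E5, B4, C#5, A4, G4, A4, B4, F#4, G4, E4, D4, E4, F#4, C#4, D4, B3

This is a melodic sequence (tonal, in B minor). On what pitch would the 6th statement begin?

With a 6-note motive the entries are C#5, G4, D4, each down a 4th from the previous.
Continuing: A3 → E3 → B2. Statement 6 starts on B2.

B2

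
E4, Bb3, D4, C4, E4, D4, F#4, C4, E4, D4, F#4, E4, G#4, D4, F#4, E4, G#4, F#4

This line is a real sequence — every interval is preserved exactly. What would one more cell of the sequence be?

A#4 E4 G#4 F#4 A#4 G#4

Unit = 6 notes; the statements start on E4, F#4, G#4, moving up a 2nd each time.
So cell 4 is A#4 E4 G#4 F#4 A#4 G#4.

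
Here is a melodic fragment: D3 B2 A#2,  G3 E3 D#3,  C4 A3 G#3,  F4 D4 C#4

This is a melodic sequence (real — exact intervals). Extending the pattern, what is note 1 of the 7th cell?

Grouping in 3s, the 1st note of each cell is D3, G3, C4, F4.
Extending up a 4th: Bb4 → Eb5 → Ab5.

Ab5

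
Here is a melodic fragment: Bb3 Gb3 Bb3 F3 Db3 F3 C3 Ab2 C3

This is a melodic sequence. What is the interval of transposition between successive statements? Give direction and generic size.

Unit = 3 notes; the statements start on Bb3, F3, C3, moving down a 4th each time.
Bb3 to F3 is down a 4th.

down a 4th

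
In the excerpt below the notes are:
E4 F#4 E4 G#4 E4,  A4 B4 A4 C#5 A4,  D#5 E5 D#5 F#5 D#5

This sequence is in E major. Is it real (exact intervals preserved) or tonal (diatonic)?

Every note is diatonic to E major.
Cell 1 has +2 semitones from note 1 to 2, but cell 3 has +1 — the interval quality changes while the contour stays the same, which is the hallmark of a tonal sequence.

tonal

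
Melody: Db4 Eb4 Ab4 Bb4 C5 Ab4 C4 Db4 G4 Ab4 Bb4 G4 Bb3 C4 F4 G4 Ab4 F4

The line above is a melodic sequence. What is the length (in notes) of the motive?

6

18 notes total. Splitting into 3 groups of 6:
Db4 Eb4 Ab4 Bb4 C5 Ab4 | C4 Db4 G4 Ab4 Bb4 G4 | Bb3 C4 F4 G4 Ab4 F4
That's a consistent down a 2nd shift per cell, and no other grouping gives one.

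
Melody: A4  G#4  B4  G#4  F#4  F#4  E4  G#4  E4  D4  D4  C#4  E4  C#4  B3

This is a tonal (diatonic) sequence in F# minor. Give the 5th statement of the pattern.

Taking 5-note groups, the heads are A4, F#4, D4: the pattern moves down a 3rd.
Extending down a 3rd: B3 → G#3.
So cell 5 is G#3 F#3 A3 F#3 E3.

G#3 F#3 A3 F#3 E3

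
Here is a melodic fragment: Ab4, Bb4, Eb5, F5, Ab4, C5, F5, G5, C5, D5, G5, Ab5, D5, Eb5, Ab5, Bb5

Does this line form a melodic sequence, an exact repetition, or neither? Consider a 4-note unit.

neither

Note 1 of cell 2 is Ab4; if this were a sequence it would be Bb4. No unit length gives a consistent transposition pattern.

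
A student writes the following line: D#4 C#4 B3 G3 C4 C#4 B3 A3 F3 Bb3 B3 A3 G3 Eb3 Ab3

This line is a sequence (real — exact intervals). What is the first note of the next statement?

With a 5-note motive the entries are D#4, C#4, B3, each down a 2nd from the previous.
One more step down a 2nd gives A3.

A3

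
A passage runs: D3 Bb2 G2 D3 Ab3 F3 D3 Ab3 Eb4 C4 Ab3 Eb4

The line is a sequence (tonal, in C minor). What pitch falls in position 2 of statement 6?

Grouping in 4s, the 2nd note of each cell is Bb2, F3, C4.
Each moves up a 5th. Continuing: G4 → D5 → Ab5.

Ab5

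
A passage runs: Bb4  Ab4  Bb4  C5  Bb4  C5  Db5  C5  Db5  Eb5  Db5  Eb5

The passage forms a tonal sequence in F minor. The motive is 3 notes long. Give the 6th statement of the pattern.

G5 F5 G5

Unit = 3 notes; the statements start on Bb4, C5, Db5, Eb5, moving up a 2nd each time.
Continuing the starts: F5 → G5.
From G5 the diatonic shape gives G5 F5 G5.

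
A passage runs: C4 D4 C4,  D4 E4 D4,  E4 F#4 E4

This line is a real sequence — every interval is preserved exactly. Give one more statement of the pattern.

Taking 3-note groups, the heads are C4, D4, E4: the pattern moves up a 2nd.
So cell 4 is F#4 G#4 F#4.

F#4 G#4 F#4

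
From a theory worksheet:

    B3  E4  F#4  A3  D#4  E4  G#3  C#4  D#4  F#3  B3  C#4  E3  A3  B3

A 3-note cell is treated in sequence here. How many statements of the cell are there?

15 notes in groups of 3 gives 15/3 = 5 statements.
Starts: B3, A3, G#3, F#3, E3 — each down a 2nd.

5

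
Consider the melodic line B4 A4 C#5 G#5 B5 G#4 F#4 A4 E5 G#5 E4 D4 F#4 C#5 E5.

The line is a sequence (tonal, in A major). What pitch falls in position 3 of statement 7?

The unit is 5 notes. Position-3 pitches of the 3 shown cells: C#5, A4, F#4.
Extending down a 3rd: D4 → B3 → G#3 → E3.

E3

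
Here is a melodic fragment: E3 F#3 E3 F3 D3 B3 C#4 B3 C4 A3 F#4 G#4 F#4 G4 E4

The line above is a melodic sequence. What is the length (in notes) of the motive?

Try groups of 5 (3 cells in 15 notes):
E3 F#3 E3 F3 D3 | B3 C#4 B3 C4 A3 | F#4 G#4 F#4 G4 E4
Every group is a transposition up a 5th of the one before; no shorter unit works.

5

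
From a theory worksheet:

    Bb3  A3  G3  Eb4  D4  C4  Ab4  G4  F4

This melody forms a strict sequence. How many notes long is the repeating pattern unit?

9 notes total. Splitting into 3 groups of 3:
Bb3 A3 G3 | Eb4 D4 C4 | Ab4 G4 F4
Each cell is the previous one up a 4th — so the unit is 3 notes.

3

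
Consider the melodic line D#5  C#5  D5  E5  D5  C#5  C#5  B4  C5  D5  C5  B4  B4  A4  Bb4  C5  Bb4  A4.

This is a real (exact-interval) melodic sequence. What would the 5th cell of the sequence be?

G4 F4 Gb4 Ab4 Gb4 F4

Unit = 6 notes; the statements start on D#5, C#5, B4, moving down a 2nd each time.
Continuing the starts: A4 → G4.
So cell 5 is G4 F4 Gb4 Ab4 Gb4 F4.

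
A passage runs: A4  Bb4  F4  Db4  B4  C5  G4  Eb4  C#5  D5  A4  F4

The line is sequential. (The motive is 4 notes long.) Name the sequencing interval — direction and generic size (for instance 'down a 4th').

up a 2nd

Unit = 4 notes; the statements start on A4, B4, C#5, moving up a 2nd each time.
A4 to B4 is up a 2nd.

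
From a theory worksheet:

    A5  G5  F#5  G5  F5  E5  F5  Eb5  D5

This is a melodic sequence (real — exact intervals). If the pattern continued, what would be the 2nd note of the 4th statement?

Db5

Grouping in 3s, the 2nd note of each cell is G5, F5, Eb5.
From Eb5, down a 2nd gives Db5.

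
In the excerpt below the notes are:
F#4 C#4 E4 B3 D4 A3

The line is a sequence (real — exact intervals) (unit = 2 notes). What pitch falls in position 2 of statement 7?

The unit is 2 notes. Position-2 pitches of the 3 shown cells: C#4, B3, A3.
Each moves down a 2nd. Continuing: G3 → F3 → Eb3 → Db3.

Db3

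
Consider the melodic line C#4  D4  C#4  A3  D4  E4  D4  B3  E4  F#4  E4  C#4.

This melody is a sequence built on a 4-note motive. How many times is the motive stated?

12 notes in groups of 4 gives 12/4 = 3 statements.
Starts: C#4, D4, E4 — each up a 2nd.

3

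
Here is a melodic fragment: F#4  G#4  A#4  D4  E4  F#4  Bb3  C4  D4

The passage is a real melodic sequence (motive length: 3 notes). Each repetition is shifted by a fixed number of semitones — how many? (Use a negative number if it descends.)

-4

Taking 3-note groups, the heads are F#4, D4, Bb3: the pattern moves down a 3rd.
Counting half-steps from F#4 to D4: -4.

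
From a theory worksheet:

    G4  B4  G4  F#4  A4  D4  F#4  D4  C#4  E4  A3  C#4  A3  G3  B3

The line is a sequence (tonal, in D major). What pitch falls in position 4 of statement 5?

A2

The unit is 5 notes. Position-4 pitches of the 3 shown cells: F#4, C#4, G3.
Carrying that down a 4th forward: D3 → A2.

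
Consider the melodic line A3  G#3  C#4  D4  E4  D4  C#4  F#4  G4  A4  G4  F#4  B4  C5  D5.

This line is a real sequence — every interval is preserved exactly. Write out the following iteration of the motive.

Unit = 5 notes; the statements start on A3, D4, G4, moving up a 4th each time.
Statement 4 starts on C5 and keeps the same exact contour: C5 B4 E5 F5 G5.

C5 B4 E5 F5 G5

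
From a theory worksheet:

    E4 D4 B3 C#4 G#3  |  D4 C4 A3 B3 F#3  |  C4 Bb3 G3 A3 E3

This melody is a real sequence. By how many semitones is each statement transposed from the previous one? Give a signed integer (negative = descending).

-2

With a 5-note motive the entries are E4, D4, C4, each down a 2nd from the previous.
Counting half-steps from E4 to D4: -2.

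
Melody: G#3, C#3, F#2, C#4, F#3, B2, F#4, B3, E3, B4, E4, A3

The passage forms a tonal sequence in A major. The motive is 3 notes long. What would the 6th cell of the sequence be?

A5 D5 G#4

With a 3-note motive the entries are G#3, C#4, F#4, B4, each up a 4th from the previous.
Continuing the starts: E5 → A5.
So cell 6 is A5 D5 G#4.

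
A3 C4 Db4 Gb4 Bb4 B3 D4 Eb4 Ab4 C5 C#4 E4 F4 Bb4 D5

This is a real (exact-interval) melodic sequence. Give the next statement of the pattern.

D#4 F#4 G4 C5 E5

With a 5-note motive the entries are A3, B3, C#4, each up a 2nd from the previous.
So cell 4 is D#4 F#4 G4 C5 E5.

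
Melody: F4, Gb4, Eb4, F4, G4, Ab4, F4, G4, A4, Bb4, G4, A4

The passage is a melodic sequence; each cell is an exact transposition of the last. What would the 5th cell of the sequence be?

C#5 D5 B4 C#5

Taking 4-note groups, the heads are F4, G4, A4: the pattern moves up a 2nd.
Extending up a 2nd: B4 → C#5.
From C#5 the exact shape gives C#5 D5 B4 C#5.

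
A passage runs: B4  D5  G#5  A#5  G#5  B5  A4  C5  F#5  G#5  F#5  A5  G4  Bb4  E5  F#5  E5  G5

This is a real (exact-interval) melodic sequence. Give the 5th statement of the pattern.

The 6-note cells begin on B4, A4, G4 — each down a 2nd from the last.
Extending down a 2nd: F4 → Eb4.
Statement 5 starts on Eb4 and keeps the same exact contour: Eb4 Gb4 C5 D5 C5 Eb5.

Eb4 Gb4 C5 D5 C5 Eb5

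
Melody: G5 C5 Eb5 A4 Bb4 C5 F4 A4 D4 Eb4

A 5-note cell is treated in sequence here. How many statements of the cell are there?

10 notes in groups of 5 gives 10/5 = 2 statements.
Starts: G5, C5 — each down a 5th.

2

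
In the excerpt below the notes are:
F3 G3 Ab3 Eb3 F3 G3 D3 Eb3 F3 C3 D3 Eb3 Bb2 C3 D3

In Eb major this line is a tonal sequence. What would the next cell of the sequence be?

Ab2 Bb2 C3

With a 3-note motive the entries are F3, Eb3, D3, C3, Bb2, each down a 2nd from the previous.
Statement 6 starts on Ab2 and keeps the same diatonic contour: Ab2 Bb2 C3.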